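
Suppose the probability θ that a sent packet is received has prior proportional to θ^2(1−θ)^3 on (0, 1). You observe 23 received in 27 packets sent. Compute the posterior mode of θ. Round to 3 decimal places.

The prior density ∝ θ^2(1−θ)^3 is the kernel of Beta(3, 4).
Data: 23 successes in 27 trials. The binomial likelihood contributes θ^23(1−θ)^4, so the posterior is Beta(3+23, 4+4) = Beta(26, 8).
For Beta(a, b) with a, b > 1 the mode is (a−1)/(a+b−2) = 25/32 ≈ 0.781.

θ̂_MAP = 0.781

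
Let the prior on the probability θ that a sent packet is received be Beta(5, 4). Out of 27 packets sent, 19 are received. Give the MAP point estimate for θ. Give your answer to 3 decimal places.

Prior: Beta(5, 4).
Data: 19 successes in 27 trials. The binomial likelihood contributes θ^19(1−θ)^8, so the posterior is Beta(5+19, 4+8) = Beta(24, 12).
For Beta(a, b) with a, b > 1 the mode is (a−1)/(a+b−2) = 23/34 ≈ 0.676.

θ̂_MAP = 0.676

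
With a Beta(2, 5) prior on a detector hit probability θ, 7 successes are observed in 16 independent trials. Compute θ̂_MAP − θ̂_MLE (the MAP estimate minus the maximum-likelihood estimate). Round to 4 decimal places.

Posterior is Beta(9, 14); MAP = (9−1)/(23−2) = 8/21 ≈ 0.38095.
MLE ignores the prior: θ̂_MLE = k/n = 7/16 ≈ 0.43750.
Difference = 8/21 − 7/16 = -19/336 ≈ -0.0565.

MAP − MLE = -0.0565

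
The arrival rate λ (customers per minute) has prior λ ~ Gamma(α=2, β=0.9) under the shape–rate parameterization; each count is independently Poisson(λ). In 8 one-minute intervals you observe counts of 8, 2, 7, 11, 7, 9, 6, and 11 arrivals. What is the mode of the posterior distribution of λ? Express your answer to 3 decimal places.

Σxᵢ = 8+2+7+11+7+9+6+11 = 61, with n = 8.
Posterior ∝ λe^(−0.9λ) · λ^61e^(−8λ) = λ^62e^(−8.9λ), i.e. Gamma(shape=63, rate=8.9).
The mode of a Gamma(a, b) with a ≥ 1 (shape–rate) is (a−1)/b = 62/8.9 ≈ 6.966.

λ̂_MAP = 6.966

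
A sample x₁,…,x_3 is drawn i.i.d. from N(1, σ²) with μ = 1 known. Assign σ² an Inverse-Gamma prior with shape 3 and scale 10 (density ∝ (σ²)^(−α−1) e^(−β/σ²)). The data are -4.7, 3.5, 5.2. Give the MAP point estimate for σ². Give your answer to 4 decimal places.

σ̂²_MAP = 6.9436

Sum of squared deviations about the known mean: SS = (-4.7−1)² + (3.5−1)² + (5.2−1)² = 56.38.
The Normal likelihood contributes (σ²)^(−n/2) exp(−SS/(2σ²)), so the posterior is Inverse-Gamma(α + n/2, β + SS/2) = Inverse-Gamma(4.5, 38.19).
The mode of Inverse-Gamma(a, b) is b/(a+1) = 38.19/5.5 ≈ 6.9436.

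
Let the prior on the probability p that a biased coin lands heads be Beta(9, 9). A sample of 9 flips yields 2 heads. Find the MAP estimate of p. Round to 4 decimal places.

p̂_MAP = 0.4000

Prior: Beta(9, 9).
Data: 2 successes in 9 trials. The binomial likelihood contributes p^2(1−p)^7, so the posterior is Beta(9+2, 9+7) = Beta(11, 16).
For Beta(a, b) with a, b > 1 the mode is (a−1)/(a+b−2) = 10/25 ≈ 0.4000.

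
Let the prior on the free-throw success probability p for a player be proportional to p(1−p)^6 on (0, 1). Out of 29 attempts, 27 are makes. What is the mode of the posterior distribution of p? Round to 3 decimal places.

p̂_MAP = 0.778

The prior density ∝ p(1−p)^6 is the kernel of Beta(2, 7).
Data: 27 successes in 29 trials. The binomial likelihood contributes p^27(1−p)^2, so the posterior is Beta(2+27, 7+2) = Beta(29, 9).
For Beta(a, b) with a, b > 1 the mode is (a−1)/(a+b−2) = 28/36 ≈ 0.778.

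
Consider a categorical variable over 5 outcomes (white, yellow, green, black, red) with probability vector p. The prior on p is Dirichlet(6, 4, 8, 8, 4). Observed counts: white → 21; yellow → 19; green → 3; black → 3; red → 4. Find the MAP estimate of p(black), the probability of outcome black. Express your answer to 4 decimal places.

MAP estimate of p(black) = 0.1333

The posterior is Dirichlet(αᵢ + nᵢ) = Dirichlet(27, 23, 11, 11, 8).
For a Dirichlet(a₁,…,a_K) with all aᵢ > 1, the mode has j-th component (aⱼ − 1)/(Σaᵢ − K).
Here Σaᵢ = 80 and K = 5, so p(black) = (11 − 1)/(80 − 5) = 10/75 ≈ 0.1333.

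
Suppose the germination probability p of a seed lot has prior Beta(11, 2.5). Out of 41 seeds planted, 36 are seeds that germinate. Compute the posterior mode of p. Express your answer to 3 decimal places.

p̂_MAP = 0.876

Prior: Beta(11, 2.5).
Data: 36 successes in 41 trials. The binomial likelihood contributes p^36(1−p)^5, so the posterior is Beta(11+36, 2.5+5) = Beta(47, 7.5).
For Beta(a, b) with a, b > 1 the mode is (a−1)/(a+b−2) = 46/52.5 ≈ 0.876.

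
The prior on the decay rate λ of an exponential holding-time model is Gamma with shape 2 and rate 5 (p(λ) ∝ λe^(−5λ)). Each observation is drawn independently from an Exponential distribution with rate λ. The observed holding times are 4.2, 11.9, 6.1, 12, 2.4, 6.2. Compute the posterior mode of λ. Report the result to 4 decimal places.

λ̂_MAP = 0.1464

The Exponential(rate=λ) likelihood is ∝ λ^n e^(−λΣtᵢ). Here n = 6 and Σtᵢ = 4.2 + 11.9 + 6.1 + 12 + 2.4 + 6.2 = 42.8.
Posterior ∝ λe^(−5λ) · λ^6e^(−42.8λ) = λ^7e^(−47.8λ), i.e. Gamma(8, 47.8).
Mode = (a−1)/b = 7/47.8 ≈ 0.1464.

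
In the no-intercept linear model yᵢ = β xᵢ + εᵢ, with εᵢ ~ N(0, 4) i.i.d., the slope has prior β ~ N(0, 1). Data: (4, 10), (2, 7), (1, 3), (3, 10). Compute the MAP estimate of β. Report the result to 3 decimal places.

β̂_MAP = 2.559

log p(β | y) = −Σ(yᵢ − βxᵢ)²/(2·4) − β²/(2·1) + const.
Setting the derivative to zero: Σxᵢ(yᵢ − βxᵢ)/4 − β/1 = 0, so β = Σxᵢyᵢ / (Σxᵢ² + σ²/τ²).
Σxᵢyᵢ = 4·10 + 2·7 + 1·3 + 3·10 = 87; Σxᵢ² = 30; σ²/τ² = 4.
β̂_MAP = 87 / (30 + 4) = 87/34 ≈ 2.559.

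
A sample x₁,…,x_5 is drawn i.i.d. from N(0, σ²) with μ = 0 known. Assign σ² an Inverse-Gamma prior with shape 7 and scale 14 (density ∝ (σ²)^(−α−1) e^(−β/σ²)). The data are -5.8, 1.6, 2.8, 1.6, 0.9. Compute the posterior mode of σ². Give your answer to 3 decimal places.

σ̂²_MAP = 3.591

Sum of squared deviations about the known mean: SS = (-5.8−0)² + (1.6−0)² + (2.8−0)² + (1.6−0)² + (0.9−0)² = 47.41.
The Normal likelihood contributes (σ²)^(−n/2) exp(−SS/(2σ²)), so the posterior is Inverse-Gamma(α + n/2, β + SS/2) = Inverse-Gamma(9.5, 37.705).
The mode of Inverse-Gamma(a, b) is b/(a+1) = 37.705/10.5 ≈ 3.591.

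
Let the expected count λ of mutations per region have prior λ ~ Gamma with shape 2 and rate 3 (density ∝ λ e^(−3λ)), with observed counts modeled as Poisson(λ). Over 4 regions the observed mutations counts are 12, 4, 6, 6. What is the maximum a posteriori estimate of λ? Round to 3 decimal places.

Σxᵢ = 12+4+6+6 = 28, with n = 4.
Posterior ∝ λe^(−3λ) · λ^28e^(−4λ) = λ^29e^(−7λ), i.e. Gamma(shape=30, rate=7).
The mode of a Gamma(a, b) with a ≥ 1 (shape–rate) is (a−1)/b = 29/7 ≈ 4.143.

λ̂_MAP = 4.143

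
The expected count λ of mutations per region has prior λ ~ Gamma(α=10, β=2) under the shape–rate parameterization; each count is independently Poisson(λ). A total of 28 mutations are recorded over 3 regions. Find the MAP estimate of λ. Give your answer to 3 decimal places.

λ̂_MAP = 7.400

Σxᵢ = 28, n = 3.
Posterior ∝ λ^9e^(−2λ) · λ^28e^(−3λ) = λ^37e^(−5λ), i.e. Gamma(shape=38, rate=5).
The mode of a Gamma(a, b) with a ≥ 1 (shape–rate) is (a−1)/b = 37/5 ≈ 7.400.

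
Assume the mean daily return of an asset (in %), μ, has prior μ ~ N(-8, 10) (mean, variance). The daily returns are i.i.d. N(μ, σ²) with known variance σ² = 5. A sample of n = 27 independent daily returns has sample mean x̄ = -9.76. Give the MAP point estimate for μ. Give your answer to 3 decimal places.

μ̂_MAP = -9.728

n = 27, x̄ = -9.76.
For a Normal prior and Normal likelihood with known variance, the posterior is Normal; its mode equals its mean, the precision-weighted average.
Prior precision 1/σ₀² = 1/10 = 0.1; data precision n/σ² = 27/5 = 5.4.
μ̂ = (0.1·(-8) + 5.4·(-9.76)) / (0.1 + 5.4) = (-53.504)/5.5 = -9.728.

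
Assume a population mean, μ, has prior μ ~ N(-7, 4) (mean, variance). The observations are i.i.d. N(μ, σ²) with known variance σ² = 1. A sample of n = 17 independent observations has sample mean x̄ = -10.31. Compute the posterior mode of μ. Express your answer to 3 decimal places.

μ̂_MAP = -10.262

n = 17, x̄ = -10.31.
For a Normal prior and Normal likelihood with known variance, the posterior is Normal; its mode equals its mean, the precision-weighted average.
Prior precision 1/σ₀² = 1/4 = 0.25; data precision n/σ² = 17/1 = 17.
μ̂ = (0.25·(-7) + 17·(-10.31)) / (0.25 + 17) = (-177.02)/17.25 = -17702/1725 ≈ -10.262.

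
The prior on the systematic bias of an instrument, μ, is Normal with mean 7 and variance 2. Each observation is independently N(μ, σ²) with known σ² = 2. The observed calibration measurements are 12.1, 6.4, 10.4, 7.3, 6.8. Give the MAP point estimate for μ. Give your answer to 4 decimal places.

μ̂_MAP = 8.3333

n = 5; x̄ = (12.1 + 6.4 + 10.4 + 7.3 + 6.8)/5 = 43/5 = 8.6.
For a Normal prior and Normal likelihood with known variance, the posterior is Normal; its mode equals its mean, the precision-weighted average.
Prior precision 1/σ₀² = 1/2 = 0.5; data precision n/σ² = 5/2 = 2.5.
μ̂ = (0.5·7 + 2.5·8.6) / (0.5 + 2.5) = 25/3 ≈ 8.3333.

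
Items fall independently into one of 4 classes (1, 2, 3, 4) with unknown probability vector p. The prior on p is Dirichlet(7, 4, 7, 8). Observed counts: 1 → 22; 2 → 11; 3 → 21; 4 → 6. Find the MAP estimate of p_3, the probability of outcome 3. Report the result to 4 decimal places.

MAP estimate: 0.3293

The posterior is Dirichlet(αᵢ + nᵢ) = Dirichlet(29, 15, 28, 14).
For a Dirichlet(a₁,…,a_K) with all aᵢ > 1, the mode has j-th component (aⱼ − 1)/(Σaᵢ − K).
Here Σaᵢ = 86 and K = 4, so p_3 = (28 − 1)/(86 − 4) = 27/82 ≈ 0.3293.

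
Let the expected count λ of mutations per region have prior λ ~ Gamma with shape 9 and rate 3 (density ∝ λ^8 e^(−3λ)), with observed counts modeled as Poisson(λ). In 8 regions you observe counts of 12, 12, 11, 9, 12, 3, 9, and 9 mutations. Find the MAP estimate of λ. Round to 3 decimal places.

Σxᵢ = 12+12+11+9+12+3+9+9 = 77, with n = 8.
Posterior ∝ λ^8e^(−3λ) · λ^77e^(−8λ) = λ^85e^(−11λ), i.e. Gamma(shape=86, rate=11).
The mode of a Gamma(a, b) with a ≥ 1 (shape–rate) is (a−1)/b = 85/11 ≈ 7.727.

λ̂_MAP = 7.727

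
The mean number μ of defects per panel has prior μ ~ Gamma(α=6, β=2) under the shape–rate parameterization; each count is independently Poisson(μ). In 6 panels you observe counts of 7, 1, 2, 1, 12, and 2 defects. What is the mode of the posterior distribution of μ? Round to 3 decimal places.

Σxᵢ = 7+1+2+1+12+2 = 25, with n = 6.
Posterior ∝ μ^5e^(−2μ) · μ^25e^(−6μ) = μ^30e^(−8μ), i.e. Gamma(shape=31, rate=8).
The mode of a Gamma(a, b) with a ≥ 1 (shape–rate) is (a−1)/b = 30/8 ≈ 3.750.

μ̂_MAP = 3.750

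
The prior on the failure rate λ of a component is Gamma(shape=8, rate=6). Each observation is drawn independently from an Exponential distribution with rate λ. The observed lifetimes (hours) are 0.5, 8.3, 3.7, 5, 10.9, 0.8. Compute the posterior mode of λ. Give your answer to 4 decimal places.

The Exponential(rate=λ) likelihood is ∝ λ^n e^(−λΣtᵢ). Here n = 6 and Σtᵢ = 0.5 + 8.3 + 3.7 + 5 + 10.9 + 0.8 = 29.2.
Posterior ∝ λ^7e^(−6λ) · λ^6e^(−29.2λ) = λ^13e^(−35.2λ), i.e. Gamma(14, 35.2).
Mode = (a−1)/b = 13/35.2 ≈ 0.3693.

λ̂_MAP = 0.3693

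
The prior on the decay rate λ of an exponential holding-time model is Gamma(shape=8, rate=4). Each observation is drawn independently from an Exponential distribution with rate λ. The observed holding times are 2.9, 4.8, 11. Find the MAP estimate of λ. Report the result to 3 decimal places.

The Exponential(rate=λ) likelihood is ∝ λ^n e^(−λΣtᵢ). Here n = 3 and Σtᵢ = 2.9 + 4.8 + 11 = 18.7.
Posterior ∝ λ^7e^(−4λ) · λ^3e^(−18.7λ) = λ^10e^(−22.7λ), i.e. Gamma(11, 22.7).
Mode = (a−1)/b = 10/22.7 ≈ 0.441.

λ̂_MAP = 0.441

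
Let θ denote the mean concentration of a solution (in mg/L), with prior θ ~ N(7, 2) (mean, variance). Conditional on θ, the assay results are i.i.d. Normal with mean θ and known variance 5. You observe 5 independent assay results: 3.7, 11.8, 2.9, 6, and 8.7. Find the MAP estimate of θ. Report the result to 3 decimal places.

n = 5; x̄ = (3.7 + 11.8 + 2.9 + 6 + 8.7)/5 = 33.1/5 = 6.62.
For a Normal prior and Normal likelihood with known variance, the posterior is Normal; its mode equals its mean, the precision-weighted average.
Prior precision 1/σ₀² = 1/2 = 0.5; data precision n/σ² = 5/5 = 1.
θ̂ = (0.5·7 + 1·6.62) / (0.5 + 1) = 10.12/1.5 = 506/75 ≈ 6.747.

θ̂_MAP = 6.747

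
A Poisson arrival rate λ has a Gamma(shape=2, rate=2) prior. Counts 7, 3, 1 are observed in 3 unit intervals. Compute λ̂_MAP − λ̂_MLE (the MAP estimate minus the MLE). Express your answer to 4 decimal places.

Σxᵢ = 11. Posterior is Gamma(13, 5); MAP = (13−1)/5 = 12/5 ≈ 2.40000.
MLE = x̄ = 11/3 ≈ 3.66667.
Difference = 12/5 − 11/3 = -19/15 ≈ -1.2667.

MAP − MLE = -1.2667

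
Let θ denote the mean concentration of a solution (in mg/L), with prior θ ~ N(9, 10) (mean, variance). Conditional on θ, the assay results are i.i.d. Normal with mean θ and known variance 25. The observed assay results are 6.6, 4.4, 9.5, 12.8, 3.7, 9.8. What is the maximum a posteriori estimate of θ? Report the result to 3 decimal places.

θ̂_MAP = 8.153

n = 6; x̄ = (6.6 + 4.4 + 9.5 + 12.8 + 3.7 + 9.8)/6 = 46.8/6 = 7.8.
For a Normal prior and Normal likelihood with known variance, the posterior is Normal; its mode equals its mean, the precision-weighted average.
Prior precision 1/σ₀² = 1/10 = 0.1; data precision n/σ² = 6/25 = 0.24.
θ̂ = (0.1·9 + 0.24·7.8) / (0.1 + 0.24) = 2.772/0.34 = 693/85 ≈ 8.153.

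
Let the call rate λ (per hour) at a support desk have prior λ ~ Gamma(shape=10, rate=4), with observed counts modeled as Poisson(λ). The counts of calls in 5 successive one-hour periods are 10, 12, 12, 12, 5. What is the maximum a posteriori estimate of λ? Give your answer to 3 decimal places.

Σxᵢ = 10+12+12+12+5 = 51, with n = 5.
Posterior ∝ λ^9e^(−4λ) · λ^51e^(−5λ) = λ^60e^(−9λ), i.e. Gamma(shape=61, rate=9).
The mode of a Gamma(a, b) with a ≥ 1 (shape–rate) is (a−1)/b = 60/9 ≈ 6.667.

λ̂_MAP = 6.667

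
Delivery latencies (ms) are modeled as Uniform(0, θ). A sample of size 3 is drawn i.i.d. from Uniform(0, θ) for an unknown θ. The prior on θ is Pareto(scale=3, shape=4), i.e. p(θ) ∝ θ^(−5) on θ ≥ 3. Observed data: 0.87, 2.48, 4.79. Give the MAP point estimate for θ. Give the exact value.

θ̂_MAP = 4.79

The Uniform(0, θ) likelihood is θ^(−n) for θ ≥ max(xᵢ), zero otherwise. Here max(xᵢ) = 4.79.
Posterior ∝ θ^(−5) · θ^(−3) = θ^(−8) on θ ≥ max(3, 4.79) = 4.79.
This density is strictly decreasing in θ, so the posterior mode lies at the lower boundary of the support.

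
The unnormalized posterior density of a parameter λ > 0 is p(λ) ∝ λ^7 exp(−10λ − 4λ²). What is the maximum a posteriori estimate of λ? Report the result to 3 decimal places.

λ̂_MAP = 0.500

ℓ'(λ) = 7/λ − 10 − 8λ. Setting this to zero and multiplying by λ: 8λ² + 10λ − 7 = 0.
λ = (−10 + √(10² + 4·8·7)) / (2·8) = (−10 + √324) / 16 = (−10 + 18)/16 = 1/2.
ℓ''(λ) = −7/λ² − 8 < 0, confirming a maximum.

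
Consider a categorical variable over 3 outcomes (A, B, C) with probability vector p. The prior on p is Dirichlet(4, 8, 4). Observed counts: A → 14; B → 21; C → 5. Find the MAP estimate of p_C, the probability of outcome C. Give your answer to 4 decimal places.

MAP estimate of p_C = 0.1509

The posterior is Dirichlet(αᵢ + nᵢ) = Dirichlet(18, 29, 9).
For a Dirichlet(a₁,…,a_K) with all aᵢ > 1, the mode has j-th component (aⱼ − 1)/(Σaᵢ − K).
Here Σaᵢ = 56 and K = 3, so p_C = (9 − 1)/(56 − 3) = 8/53 ≈ 0.1509.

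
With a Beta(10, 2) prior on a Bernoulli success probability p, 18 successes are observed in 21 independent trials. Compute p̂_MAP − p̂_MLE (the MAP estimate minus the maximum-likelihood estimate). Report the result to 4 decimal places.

Posterior is Beta(28, 5); MAP = (28−1)/(33−2) = 27/31 ≈ 0.87097.
MLE ignores the prior: p̂_MLE = k/n = 18/21 ≈ 0.85714.
Difference = 27/31 − 18/21 = 3/217 ≈ 0.0138.

MAP − MLE = 0.0138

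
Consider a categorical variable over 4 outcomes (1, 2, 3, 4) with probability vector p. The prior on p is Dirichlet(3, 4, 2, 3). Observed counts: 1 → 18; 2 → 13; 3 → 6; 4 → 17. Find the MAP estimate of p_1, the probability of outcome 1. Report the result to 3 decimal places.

MAP estimate: 0.323

The posterior is Dirichlet(αᵢ + nᵢ) = Dirichlet(21, 17, 8, 20).
For a Dirichlet(a₁,…,a_K) with all aᵢ > 1, the mode has j-th component (aⱼ − 1)/(Σaᵢ − K).
Here Σaᵢ = 66 and K = 4, so p_1 = (21 − 1)/(66 − 4) = 20/62 ≈ 0.323.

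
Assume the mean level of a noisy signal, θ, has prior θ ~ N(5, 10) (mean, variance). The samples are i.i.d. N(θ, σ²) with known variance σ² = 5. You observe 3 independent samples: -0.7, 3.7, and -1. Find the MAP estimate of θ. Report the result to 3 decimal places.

n = 3; x̄ = ((-0.7) + 3.7 + (-1))/3 = 2/3 = 2/3 ≈ 0.6667.
For a Normal prior and Normal likelihood with known variance, the posterior is Normal; its mode equals its mean, the precision-weighted average.
Prior precision 1/σ₀² = 1/10 = 0.1; data precision n/σ² = 3/5 = 0.6.
θ̂ = (0.1·5 + 0.6·(2/3)) / (0.1 + 0.6) = 0.9/0.7 = 9/7 ≈ 1.286.

θ̂_MAP = 1.286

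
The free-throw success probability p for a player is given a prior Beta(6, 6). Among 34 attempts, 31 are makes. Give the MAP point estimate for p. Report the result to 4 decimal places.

Prior: Beta(6, 6).
Data: 31 successes in 34 trials. The binomial likelihood contributes p^31(1−p)^3, so the posterior is Beta(6+31, 6+3) = Beta(37, 9).
For Beta(a, b) with a, b > 1 the mode is (a−1)/(a+b−2) = 36/44 ≈ 0.8182.

p̂_MAP = 0.8182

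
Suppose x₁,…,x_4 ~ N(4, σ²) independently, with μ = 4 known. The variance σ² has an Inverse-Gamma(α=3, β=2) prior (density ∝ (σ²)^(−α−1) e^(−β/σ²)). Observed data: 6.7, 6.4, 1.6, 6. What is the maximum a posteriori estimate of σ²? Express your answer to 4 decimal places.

Sum of squared deviations about the known mean: SS = (6.7−4)² + (6.4−4)² + (1.6−4)² + (6−4)² = 22.81.
The Normal likelihood contributes (σ²)^(−n/2) exp(−SS/(2σ²)), so the posterior is Inverse-Gamma(α + n/2, β + SS/2) = Inverse-Gamma(5, 13.405).
The mode of Inverse-Gamma(a, b) is b/(a+1) = 13.405/6 ≈ 2.2342.

σ̂²_MAP = 2.2342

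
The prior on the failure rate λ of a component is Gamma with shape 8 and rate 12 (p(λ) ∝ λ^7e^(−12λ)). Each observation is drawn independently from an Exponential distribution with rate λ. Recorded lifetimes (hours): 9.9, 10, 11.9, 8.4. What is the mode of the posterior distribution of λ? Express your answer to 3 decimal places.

λ̂_MAP = 0.211

The Exponential(rate=λ) likelihood is ∝ λ^n e^(−λΣtᵢ). Here n = 4 and Σtᵢ = 9.9 + 10 + 11.9 + 8.4 = 40.2.
Posterior ∝ λ^7e^(−12λ) · λ^4e^(−40.2λ) = λ^11e^(−52.2λ), i.e. Gamma(12, 52.2).
Mode = (a−1)/b = 11/52.2 ≈ 0.211.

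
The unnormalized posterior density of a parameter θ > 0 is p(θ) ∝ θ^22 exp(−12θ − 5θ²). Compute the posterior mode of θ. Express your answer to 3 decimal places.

ℓ'(θ) = 22/θ − 12 − 10θ. Setting this to zero and multiplying by θ: 10θ² + 12θ − 22 = 0.
θ = (−12 + √(12² + 4·10·22)) / (2·10) = (−12 + √1024) / 20 = (−12 + 32)/20 = 1.
ℓ''(θ) = −22/θ² − 10 < 0, confirming a maximum.

θ̂_MAP = 1.000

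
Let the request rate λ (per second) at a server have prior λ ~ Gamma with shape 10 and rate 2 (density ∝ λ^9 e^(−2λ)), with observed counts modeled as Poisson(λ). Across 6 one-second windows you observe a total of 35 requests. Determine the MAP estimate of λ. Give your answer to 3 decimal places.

Σxᵢ = 35, n = 6.
Posterior ∝ λ^9e^(−2λ) · λ^35e^(−6λ) = λ^44e^(−8λ), i.e. Gamma(shape=45, rate=8).
The mode of a Gamma(a, b) with a ≥ 1 (shape–rate) is (a−1)/b = 44/8 ≈ 5.500.

λ̂_MAP = 5.500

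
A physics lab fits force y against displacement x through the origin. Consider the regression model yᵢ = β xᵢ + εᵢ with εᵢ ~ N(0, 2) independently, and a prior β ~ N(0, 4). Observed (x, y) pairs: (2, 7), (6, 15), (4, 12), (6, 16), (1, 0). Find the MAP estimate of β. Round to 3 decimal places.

β̂_MAP = 2.652

log p(β | y) = −Σ(yᵢ − βxᵢ)²/(2·2) − β²/(2·4) + const.
Setting the derivative to zero: Σxᵢ(yᵢ − βxᵢ)/2 − β/4 = 0, so β = Σxᵢyᵢ / (Σxᵢ² + σ²/τ²).
Σxᵢyᵢ = 2·7 + 6·15 + 4·12 + 6·16 + 1·0 = 248; Σxᵢ² = 93; σ²/τ² = 0.5.
β̂_MAP = 248 / (93 + 0.5) = 248/93.5 ≈ 2.652.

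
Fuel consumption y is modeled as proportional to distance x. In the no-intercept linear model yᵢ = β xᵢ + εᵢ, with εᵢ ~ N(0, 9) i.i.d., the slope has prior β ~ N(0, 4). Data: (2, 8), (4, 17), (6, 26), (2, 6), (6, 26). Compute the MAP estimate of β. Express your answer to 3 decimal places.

log p(β | y) = −Σ(yᵢ − βxᵢ)²/(2·9) − β²/(2·4) + const.
Setting the derivative to zero: Σxᵢ(yᵢ − βxᵢ)/9 − β/4 = 0, so β = Σxᵢyᵢ / (Σxᵢ² + σ²/τ²).
Σxᵢyᵢ = 2·8 + 4·17 + 6·26 + 2·6 + 6·26 = 408; Σxᵢ² = 96; σ²/τ² = 2.25.
β̂_MAP = 408 / (96 + 2.25) = 408/98.25 ≈ 4.153.

β̂_MAP = 4.153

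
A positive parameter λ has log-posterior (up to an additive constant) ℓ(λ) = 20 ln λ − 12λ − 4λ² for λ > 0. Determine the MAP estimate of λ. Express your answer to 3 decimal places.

ℓ'(λ) = 20/λ − 12 − 8λ. Setting this to zero and multiplying by λ: 8λ² + 12λ − 20 = 0.
λ = (−12 + √(12² + 4·8·20)) / (2·8) = (−12 + √784) / 16 = (−12 + 28)/16 = 1.
ℓ''(λ) = −20/λ² − 8 < 0, confirming a maximum.

λ̂_MAP = 1.000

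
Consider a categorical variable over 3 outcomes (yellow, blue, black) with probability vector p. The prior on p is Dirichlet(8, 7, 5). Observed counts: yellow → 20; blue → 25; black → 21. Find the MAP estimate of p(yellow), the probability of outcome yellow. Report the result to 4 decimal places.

The posterior is Dirichlet(αᵢ + nᵢ) = Dirichlet(28, 32, 26).
For a Dirichlet(a₁,…,a_K) with all aᵢ > 1, the mode has j-th component (aⱼ − 1)/(Σaᵢ − K).
Here Σaᵢ = 86 and K = 3, so p(yellow) = (28 − 1)/(86 − 3) = 27/83 ≈ 0.3253.

MAP estimate of p(yellow) = 0.3253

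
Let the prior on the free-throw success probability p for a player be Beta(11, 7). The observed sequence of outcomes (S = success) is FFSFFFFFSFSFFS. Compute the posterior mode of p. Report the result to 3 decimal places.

Prior: Beta(11, 7).
Data: 4 successes in 14 trials (from the sequence). The binomial likelihood contributes p^4(1−p)^10, so the posterior is Beta(11+4, 7+10) = Beta(15, 17).
For Beta(a, b) with a, b > 1 the mode is (a−1)/(a+b−2) = 14/30 ≈ 0.467.

p̂_MAP = 0.467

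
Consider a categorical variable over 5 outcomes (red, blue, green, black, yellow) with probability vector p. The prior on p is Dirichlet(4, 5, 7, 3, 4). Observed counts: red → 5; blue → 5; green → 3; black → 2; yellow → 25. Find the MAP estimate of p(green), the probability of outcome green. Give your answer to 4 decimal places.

The posterior is Dirichlet(αᵢ + nᵢ) = Dirichlet(9, 10, 10, 5, 29).
For a Dirichlet(a₁,…,a_K) with all aᵢ > 1, the mode has j-th component (aⱼ − 1)/(Σaᵢ − K).
Here Σaᵢ = 63 and K = 5, so p(green) = (10 − 1)/(63 − 5) = 9/58 ≈ 0.1552.

MAP estimate of p(green) = 0.1552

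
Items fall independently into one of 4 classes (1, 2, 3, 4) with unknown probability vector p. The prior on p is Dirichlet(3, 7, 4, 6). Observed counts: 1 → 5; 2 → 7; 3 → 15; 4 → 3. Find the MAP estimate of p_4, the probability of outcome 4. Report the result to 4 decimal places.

The posterior is Dirichlet(αᵢ + nᵢ) = Dirichlet(8, 14, 19, 9).
For a Dirichlet(a₁,…,a_K) with all aᵢ > 1, the mode has j-th component (aⱼ − 1)/(Σaᵢ − K).
Here Σaᵢ = 50 and K = 4, so p_4 = (9 − 1)/(50 − 4) = 8/46 ≈ 0.1739.

MAP estimate: 0.1739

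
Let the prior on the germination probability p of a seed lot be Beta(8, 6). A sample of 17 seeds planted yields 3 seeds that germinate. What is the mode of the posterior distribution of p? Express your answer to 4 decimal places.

Prior: Beta(8, 6).
Data: 3 successes in 17 trials. The binomial likelihood contributes p^3(1−p)^14, so the posterior is Beta(8+3, 6+14) = Beta(11, 20).
For Beta(a, b) with a, b > 1 the mode is (a−1)/(a+b−2) = 10/29 ≈ 0.3448.

p̂_MAP = 0.3448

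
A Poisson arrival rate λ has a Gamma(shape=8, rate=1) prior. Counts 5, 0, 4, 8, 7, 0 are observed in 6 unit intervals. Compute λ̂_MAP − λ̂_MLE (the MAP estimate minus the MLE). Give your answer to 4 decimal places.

MAP − MLE = 0.4286

Σxᵢ = 24. Posterior is Gamma(32, 7); MAP = (32−1)/7 = 31/7 ≈ 4.42857.
MLE = x̄ = 24/6 ≈ 4.00000.
Difference = 31/7 − 24/6 = 3/7 ≈ 0.4286.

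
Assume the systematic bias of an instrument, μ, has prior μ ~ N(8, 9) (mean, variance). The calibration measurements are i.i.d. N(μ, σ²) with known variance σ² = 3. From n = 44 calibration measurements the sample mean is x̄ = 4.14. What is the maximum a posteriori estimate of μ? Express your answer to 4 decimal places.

n = 44, x̄ = 4.14.
For a Normal prior and Normal likelihood with known variance, the posterior is Normal; its mode equals its mean, the precision-weighted average.
Prior precision 1/σ₀² = 1/9; data precision n/σ² = 44/3.
μ̂ = ((1/9)·8 + (44/3)·4.14) / (1/9 + 44/3) = (13862/225)/(133/9) = 13862/3325 ≈ 4.1690.

μ̂_MAP = 4.1690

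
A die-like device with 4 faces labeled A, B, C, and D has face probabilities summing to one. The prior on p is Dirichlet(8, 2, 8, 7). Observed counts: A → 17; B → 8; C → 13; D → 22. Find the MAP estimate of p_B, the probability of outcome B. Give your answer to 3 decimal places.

The posterior is Dirichlet(αᵢ + nᵢ) = Dirichlet(25, 10, 21, 29).
For a Dirichlet(a₁,…,a_K) with all aᵢ > 1, the mode has j-th component (aⱼ − 1)/(Σaᵢ − K).
Here Σaᵢ = 85 and K = 4, so p_B = (10 − 1)/(85 − 4) = 9/81 ≈ 0.111.

MAP estimate of p_B = 0.111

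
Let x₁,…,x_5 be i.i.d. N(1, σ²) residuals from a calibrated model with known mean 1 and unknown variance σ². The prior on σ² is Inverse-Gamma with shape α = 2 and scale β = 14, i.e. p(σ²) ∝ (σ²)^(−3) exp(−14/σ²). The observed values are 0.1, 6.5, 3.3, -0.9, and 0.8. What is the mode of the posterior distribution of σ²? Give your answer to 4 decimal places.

Sum of squared deviations about the known mean: SS = (0.1−1)² + (6.5−1)² + (3.3−1)² + (-0.9−1)² + (0.8−1)² = 40.
The Normal likelihood contributes (σ²)^(−n/2) exp(−SS/(2σ²)), so the posterior is Inverse-Gamma(α + n/2, β + SS/2) = Inverse-Gamma(4.5, 34).
The mode of Inverse-Gamma(a, b) is b/(a+1) = 34/5.5 ≈ 6.1818.

σ̂²_MAP = 6.1818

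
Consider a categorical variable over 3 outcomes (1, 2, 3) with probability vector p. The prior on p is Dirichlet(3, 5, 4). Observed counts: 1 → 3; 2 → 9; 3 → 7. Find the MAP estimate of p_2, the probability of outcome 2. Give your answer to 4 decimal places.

MAP estimate: 0.4643

The posterior is Dirichlet(αᵢ + nᵢ) = Dirichlet(6, 14, 11).
For a Dirichlet(a₁,…,a_K) with all aᵢ > 1, the mode has j-th component (aⱼ − 1)/(Σaᵢ − K).
Here Σaᵢ = 31 and K = 3, so p_2 = (14 − 1)/(31 − 3) = 13/28 ≈ 0.4643.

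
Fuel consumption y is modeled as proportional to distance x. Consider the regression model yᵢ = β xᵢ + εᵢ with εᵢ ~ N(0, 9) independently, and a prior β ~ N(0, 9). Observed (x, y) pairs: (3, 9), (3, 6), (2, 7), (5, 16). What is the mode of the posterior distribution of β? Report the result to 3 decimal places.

log p(β | y) = −Σ(yᵢ − βxᵢ)²/(2·9) − β²/(2·9) + const.
Setting the derivative to zero: Σxᵢ(yᵢ − βxᵢ)/9 − β/9 = 0, so β = Σxᵢyᵢ / (Σxᵢ² + σ²/τ²).
Σxᵢyᵢ = 3·9 + 3·6 + 2·7 + 5·16 = 139; Σxᵢ² = 47; σ²/τ² = 1.
β̂_MAP = 139 / (47 + 1) = 139/48 ≈ 2.896.

β̂_MAP = 2.896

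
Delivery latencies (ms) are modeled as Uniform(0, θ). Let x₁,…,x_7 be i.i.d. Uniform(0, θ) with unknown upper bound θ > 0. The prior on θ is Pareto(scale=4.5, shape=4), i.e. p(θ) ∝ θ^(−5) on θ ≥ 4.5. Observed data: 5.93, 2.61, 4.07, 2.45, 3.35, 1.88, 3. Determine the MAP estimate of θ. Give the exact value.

θ̂_MAP = 5.93

The Uniform(0, θ) likelihood is θ^(−n) for θ ≥ max(xᵢ), zero otherwise. Here max(xᵢ) = 5.93.
Posterior ∝ θ^(−5) · θ^(−7) = θ^(−12) on θ ≥ max(4.5, 5.93) = 5.93.
This density is strictly decreasing in θ, so the posterior mode lies at the lower boundary of the support.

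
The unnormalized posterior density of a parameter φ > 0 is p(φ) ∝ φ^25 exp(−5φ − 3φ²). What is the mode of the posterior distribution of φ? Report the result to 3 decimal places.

φ̂_MAP = 1.667

ℓ'(φ) = 25/φ − 5 − 6φ. Setting this to zero and multiplying by φ: 6φ² + 5φ − 25 = 0.
φ = (−5 + √(5² + 4·6·25)) / (2·6) = (−5 + √625) / 12 = (−5 + 25)/12 = 5/3.
ℓ''(φ) = −25/φ² − 6 < 0, confirming a maximum.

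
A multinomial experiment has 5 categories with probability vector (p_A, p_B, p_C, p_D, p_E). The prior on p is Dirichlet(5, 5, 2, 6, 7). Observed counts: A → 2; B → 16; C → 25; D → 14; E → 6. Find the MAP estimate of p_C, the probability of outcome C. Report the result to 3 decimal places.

The posterior is Dirichlet(αᵢ + nᵢ) = Dirichlet(7, 21, 27, 20, 13).
For a Dirichlet(a₁,…,a_K) with all aᵢ > 1, the mode has j-th component (aⱼ − 1)/(Σaᵢ − K).
Here Σaᵢ = 88 and K = 5, so p_C = (27 − 1)/(88 − 5) = 26/83 ≈ 0.313.

MAP estimate of p_C = 0.313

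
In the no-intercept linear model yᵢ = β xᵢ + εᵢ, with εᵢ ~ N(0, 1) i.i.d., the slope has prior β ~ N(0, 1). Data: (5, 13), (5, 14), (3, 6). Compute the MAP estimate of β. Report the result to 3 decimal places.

log p(β | y) = −Σ(yᵢ − βxᵢ)²/(2·1) − β²/(2·1) + const.
Setting the derivative to zero: Σxᵢ(yᵢ − βxᵢ)/1 − β/1 = 0, so β = Σxᵢyᵢ / (Σxᵢ² + σ²/τ²).
Σxᵢyᵢ = 5·13 + 5·14 + 3·6 = 153; Σxᵢ² = 59; σ²/τ² = 1.
β̂_MAP = 153 / (59 + 1) = 153/60 ≈ 2.550.

β̂_MAP = 2.550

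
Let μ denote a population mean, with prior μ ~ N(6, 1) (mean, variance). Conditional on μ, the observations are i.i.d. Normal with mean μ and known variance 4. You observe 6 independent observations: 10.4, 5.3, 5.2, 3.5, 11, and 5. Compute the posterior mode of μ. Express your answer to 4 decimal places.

n = 6; x̄ = (10.4 + 5.3 + 5.2 + 3.5 + 11 + 5)/6 = 40.4/6 = 101/15 ≈ 6.7333.
For a Normal prior and Normal likelihood with known variance, the posterior is Normal; its mode equals its mean, the precision-weighted average.
Prior precision 1/σ₀² = 1/1 = 1; data precision n/σ² = 6/4 = 1.5.
μ̂ = (1·6 + 1.5·(101/15)) / (1 + 1.5) = 16.1/2.5 = 6.4400.

μ̂_MAP = 6.4400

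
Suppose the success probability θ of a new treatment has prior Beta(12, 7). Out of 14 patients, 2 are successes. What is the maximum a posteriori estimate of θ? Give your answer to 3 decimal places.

θ̂_MAP = 0.419

Prior: Beta(12, 7).
Data: 2 successes in 14 trials. The binomial likelihood contributes θ^2(1−θ)^12, so the posterior is Beta(12+2, 7+12) = Beta(14, 19).
For Beta(a, b) with a, b > 1 the mode is (a−1)/(a+b−2) = 13/31 ≈ 0.419.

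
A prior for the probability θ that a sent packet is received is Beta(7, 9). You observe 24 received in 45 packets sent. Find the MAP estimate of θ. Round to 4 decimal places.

θ̂_MAP = 0.5085

Prior: Beta(7, 9).
Data: 24 successes in 45 trials. The binomial likelihood contributes θ^24(1−θ)^21, so the posterior is Beta(7+24, 9+21) = Beta(31, 30).
For Beta(a, b) with a, b > 1 the mode is (a−1)/(a+b−2) = 30/59 ≈ 0.5085.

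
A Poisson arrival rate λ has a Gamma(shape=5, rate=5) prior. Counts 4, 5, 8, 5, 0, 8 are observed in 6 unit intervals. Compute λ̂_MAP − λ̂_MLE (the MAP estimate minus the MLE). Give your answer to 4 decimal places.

MAP − MLE = -1.9091

Σxᵢ = 30. Posterior is Gamma(35, 11); MAP = (35−1)/11 = 34/11 ≈ 3.09091.
MLE = x̄ = 30/6 ≈ 5.00000.
Difference = 34/11 − 30/6 = -21/11 ≈ -1.9091.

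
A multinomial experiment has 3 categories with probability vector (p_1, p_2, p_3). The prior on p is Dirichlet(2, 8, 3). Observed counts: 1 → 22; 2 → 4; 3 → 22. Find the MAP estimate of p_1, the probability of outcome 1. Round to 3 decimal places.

The posterior is Dirichlet(αᵢ + nᵢ) = Dirichlet(24, 12, 25).
For a Dirichlet(a₁,…,a_K) with all aᵢ > 1, the mode has j-th component (aⱼ − 1)/(Σaᵢ − K).
Here Σaᵢ = 61 and K = 3, so p_1 = (24 − 1)/(61 − 3) = 23/58 ≈ 0.397.

MAP estimate: 0.397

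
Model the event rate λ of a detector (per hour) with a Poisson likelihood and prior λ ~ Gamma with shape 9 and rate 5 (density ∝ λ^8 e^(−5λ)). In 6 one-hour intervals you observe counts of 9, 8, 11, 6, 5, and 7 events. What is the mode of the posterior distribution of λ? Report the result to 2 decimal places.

Σxᵢ = 9+8+11+6+5+7 = 46, with n = 6.
Posterior ∝ λ^8e^(−5λ) · λ^46e^(−6λ) = λ^54e^(−11λ), i.e. Gamma(shape=55, rate=11).
The mode of a Gamma(a, b) with a ≥ 1 (shape–rate) is (a−1)/b = 54/11 ≈ 4.91.

λ̂_MAP = 4.91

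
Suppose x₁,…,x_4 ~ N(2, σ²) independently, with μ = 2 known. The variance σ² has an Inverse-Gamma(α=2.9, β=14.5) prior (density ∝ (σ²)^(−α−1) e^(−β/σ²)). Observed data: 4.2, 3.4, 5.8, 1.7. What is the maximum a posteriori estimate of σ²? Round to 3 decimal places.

σ̂²_MAP = 4.265

Sum of squared deviations about the known mean: SS = (4.2−2)² + (3.4−2)² + (5.8−2)² + (1.7−2)² = 21.33.
The Normal likelihood contributes (σ²)^(−n/2) exp(−SS/(2σ²)), so the posterior is Inverse-Gamma(α + n/2, β + SS/2) = Inverse-Gamma(4.9, 25.165).
The mode of Inverse-Gamma(a, b) is b/(a+1) = 25.165/5.9 ≈ 4.265.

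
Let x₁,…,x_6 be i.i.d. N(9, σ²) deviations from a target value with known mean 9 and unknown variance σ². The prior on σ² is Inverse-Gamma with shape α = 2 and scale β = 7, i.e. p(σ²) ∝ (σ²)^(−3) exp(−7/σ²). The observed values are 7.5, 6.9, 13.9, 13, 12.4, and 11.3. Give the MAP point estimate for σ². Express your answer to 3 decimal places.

Sum of squared deviations about the known mean: SS = (7.5−9)² + (6.9−9)² + (13.9−9)² + (13−9)² + (12.4−9)² + (11.3−9)² = 63.52.
The Normal likelihood contributes (σ²)^(−n/2) exp(−SS/(2σ²)), so the posterior is Inverse-Gamma(α + n/2, β + SS/2) = Inverse-Gamma(5, 38.76).
The mode of Inverse-Gamma(a, b) is b/(a+1) = 38.76/6 ≈ 6.460.

σ̂²_MAP = 6.460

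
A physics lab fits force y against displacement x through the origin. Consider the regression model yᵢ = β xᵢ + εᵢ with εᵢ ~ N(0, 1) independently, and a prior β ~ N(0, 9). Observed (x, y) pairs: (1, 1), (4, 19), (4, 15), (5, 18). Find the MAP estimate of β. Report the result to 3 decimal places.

log p(β | y) = −Σ(yᵢ − βxᵢ)²/(2·1) − β²/(2·9) + const.
Setting the derivative to zero: Σxᵢ(yᵢ − βxᵢ)/1 − β/9 = 0, so β = Σxᵢyᵢ / (Σxᵢ² + σ²/τ²).
Σxᵢyᵢ = 1·1 + 4·19 + 4·15 + 5·18 = 227; Σxᵢ² = 58; σ²/τ² = 1/9.
β̂_MAP = 227 / (58 + 1/9) = 227/(523/9) = 2043/523 ≈ 3.906.

β̂_MAP = 3.906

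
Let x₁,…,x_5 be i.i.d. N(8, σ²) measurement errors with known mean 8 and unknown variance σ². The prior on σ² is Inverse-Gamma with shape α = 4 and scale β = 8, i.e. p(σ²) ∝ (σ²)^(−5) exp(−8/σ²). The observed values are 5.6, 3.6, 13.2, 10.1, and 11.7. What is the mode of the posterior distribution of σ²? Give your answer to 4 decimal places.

σ̂²_MAP = 5.7507

Sum of squared deviations about the known mean: SS = (5.6−8)² + (3.6−8)² + (13.2−8)² + (10.1−8)² + (11.7−8)² = 70.26.
The Normal likelihood contributes (σ²)^(−n/2) exp(−SS/(2σ²)), so the posterior is Inverse-Gamma(α + n/2, β + SS/2) = Inverse-Gamma(6.5, 43.13).
The mode of Inverse-Gamma(a, b) is b/(a+1) = 43.13/7.5 ≈ 5.7507.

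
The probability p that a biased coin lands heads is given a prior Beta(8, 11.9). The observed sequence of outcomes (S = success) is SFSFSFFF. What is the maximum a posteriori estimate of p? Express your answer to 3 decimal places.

Prior: Beta(8, 11.9).
Data: 3 successes in 8 trials (from the sequence). The binomial likelihood contributes p^3(1−p)^5, so the posterior is Beta(8+3, 11.9+5) = Beta(11, 16.9).
For Beta(a, b) with a, b > 1 the mode is (a−1)/(a+b−2) = 10/25.9 ≈ 0.386.

p̂_MAP = 0.386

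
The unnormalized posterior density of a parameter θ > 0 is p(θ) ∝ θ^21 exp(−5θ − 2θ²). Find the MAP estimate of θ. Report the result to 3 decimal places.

ℓ'(θ) = 21/θ − 5 − 4θ. Setting this to zero and multiplying by θ: 4θ² + 5θ − 21 = 0.
θ = (−5 + √(5² + 4·4·21)) / (2·4) = (−5 + √361) / 8 = (−5 + 19)/8 = 7/4.
ℓ''(θ) = −21/θ² − 4 < 0, confirming a maximum.

θ̂_MAP = 1.750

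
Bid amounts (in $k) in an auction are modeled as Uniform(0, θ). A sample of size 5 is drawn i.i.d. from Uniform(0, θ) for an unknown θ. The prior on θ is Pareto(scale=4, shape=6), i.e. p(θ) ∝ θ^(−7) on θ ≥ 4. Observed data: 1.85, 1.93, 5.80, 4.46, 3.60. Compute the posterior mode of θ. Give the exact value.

The Uniform(0, θ) likelihood is θ^(−n) for θ ≥ max(xᵢ), zero otherwise. Here max(xᵢ) = 5.80.
Posterior ∝ θ^(−7) · θ^(−5) = θ^(−12) on θ ≥ max(4, 5.80) = 5.80.
This density is strictly decreasing in θ, so the posterior mode lies at the lower boundary of the support.

θ̂_MAP = 5.80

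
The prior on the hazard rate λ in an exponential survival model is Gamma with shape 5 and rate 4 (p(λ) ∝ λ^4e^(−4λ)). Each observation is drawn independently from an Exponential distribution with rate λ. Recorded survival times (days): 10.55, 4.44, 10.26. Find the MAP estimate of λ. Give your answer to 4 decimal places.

λ̂_MAP = 0.2393

The Exponential(rate=λ) likelihood is ∝ λ^n e^(−λΣtᵢ). Here n = 3 and Σtᵢ = 10.55 + 4.44 + 10.26 = 25.25.
Posterior ∝ λ^4e^(−4λ) · λ^3e^(−25.25λ) = λ^7e^(−29.25λ), i.e. Gamma(8, 29.25).
Mode = (a−1)/b = 7/29.25 ≈ 0.2393.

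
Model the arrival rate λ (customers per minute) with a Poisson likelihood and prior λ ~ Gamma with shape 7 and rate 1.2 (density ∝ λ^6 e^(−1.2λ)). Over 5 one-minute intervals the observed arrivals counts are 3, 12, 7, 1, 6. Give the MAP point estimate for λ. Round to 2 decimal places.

λ̂_MAP = 5.65

Σxᵢ = 3+12+7+1+6 = 29, with n = 5.
Posterior ∝ λ^6e^(−1.2λ) · λ^29e^(−5λ) = λ^35e^(−6.2λ), i.e. Gamma(shape=36, rate=6.2).
The mode of a Gamma(a, b) with a ≥ 1 (shape–rate) is (a−1)/b = 35/6.2 ≈ 5.65.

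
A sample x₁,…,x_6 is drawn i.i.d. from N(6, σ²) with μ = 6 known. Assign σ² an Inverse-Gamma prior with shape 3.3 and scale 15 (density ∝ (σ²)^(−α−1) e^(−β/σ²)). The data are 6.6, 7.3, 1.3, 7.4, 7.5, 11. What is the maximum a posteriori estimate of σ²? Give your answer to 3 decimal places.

σ̂²_MAP = 5.709

Sum of squared deviations about the known mean: SS = (6.6−6)² + (7.3−6)² + (1.3−6)² + (7.4−6)² + (7.5−6)² + (11−6)² = 53.35.
The Normal likelihood contributes (σ²)^(−n/2) exp(−SS/(2σ²)), so the posterior is Inverse-Gamma(α + n/2, β + SS/2) = Inverse-Gamma(6.3, 41.675).
The mode of Inverse-Gamma(a, b) is b/(a+1) = 41.675/7.3 ≈ 5.709.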